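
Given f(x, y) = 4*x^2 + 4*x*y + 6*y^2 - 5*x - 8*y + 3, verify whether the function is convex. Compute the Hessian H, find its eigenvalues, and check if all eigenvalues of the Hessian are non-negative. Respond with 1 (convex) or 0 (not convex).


The Hessian of f(x,y) = 4*x^2 + 4*x*y + 6*y^2 - 5*x - 8*y + 3 is:
H = [[8, 4], [4, 12]]
Trace = 8 + 12 = 20
Determinant = 8*12 - (4)^2 = 80
Discriminant = (20)^2 - 4*80 = 80.0
Eigenvalues: lambda_1 = 5.5279, lambda_2 = 14.4721
The function is convex.

1


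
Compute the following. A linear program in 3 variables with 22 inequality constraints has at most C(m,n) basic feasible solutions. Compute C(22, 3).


Each vertex corresponds to some choice of n active constraints out of m, so the number of vertices is at most C(m, n) = m! / (n!(m-n)!).
m = 22, n = 3
Numerator: 22 * 21 * 20
Denominator: 3! = 6
C(22, 3) = 1540


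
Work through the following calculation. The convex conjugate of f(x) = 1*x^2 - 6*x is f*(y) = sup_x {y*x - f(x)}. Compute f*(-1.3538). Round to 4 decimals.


f*(y) = sup_x {y*x - a*x^2 - b*x} = sup_x {(y-b)*x - a*x^2}
FOC: (y - b) - 2a*x = 0 => x* = (y - b)/(2a)
x* = (-1.3538 + 6)/(2*1) = 2.3231
f*(-1.3538) = (y-b)^2/(4a) = (-1.3538 + 6)^2/(4*1)
= 21.5872/4 = 5.3968


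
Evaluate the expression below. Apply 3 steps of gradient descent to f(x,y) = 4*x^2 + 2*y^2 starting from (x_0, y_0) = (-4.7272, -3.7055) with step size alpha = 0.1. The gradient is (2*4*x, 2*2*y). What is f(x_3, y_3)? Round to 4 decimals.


Gradient descent on f(x,y) = 4*x^2 + 2*y^2.
Starting point: (-4.7272, -3.7055), alpha = 0.1
Step 1: grad_x = 2*4*-4.7272 = -37.8176, grad_y = 2*2*-3.7055 = -14.822
  x_1 = -4.7272 - 0.1*-37.8176 = -0.9454
  y_1 = -3.7055 - 0.1*-14.822 = -2.2233
Step 2: grad_x = 2*4*-0.9454 = -7.5635, grad_y = 2*2*-2.2233 = -8.8932
  x_2 = -0.9454 - 0.1*-7.5635 = -0.1891
  y_2 = -2.2233 - 0.1*-8.8932 = -1.334
Step 3: grad_x = 2*4*-0.1891 = -1.5127, grad_y = 2*2*-1.334 = -5.3359
  x_3 = -0.1891 - 0.1*-1.5127 = -0.0378
  y_3 = -1.334 - 0.1*-5.3359 = -0.8004
f(-0.0378, -0.8004) = 4*(-0.0378)^2 + 2*(-0.8004)^2 = 1.287


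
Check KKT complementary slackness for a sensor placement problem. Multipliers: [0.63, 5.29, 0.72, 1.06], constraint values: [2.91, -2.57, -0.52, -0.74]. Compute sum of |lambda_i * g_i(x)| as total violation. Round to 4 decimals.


KKT complementary slackness check:
lambda_1 * g_1 = 0.63 * 2.91 = 1.8333
lambda_2 * g_2 = 5.29 * -2.57 = -13.5953
lambda_3 * g_3 = 0.72 * -0.52 = -0.3744
lambda_4 * g_4 = 1.06 * -0.74 = -0.7844
Total violation = 1.8333 + 13.5953 + 0.3744 + 0.7844 = 16.5874


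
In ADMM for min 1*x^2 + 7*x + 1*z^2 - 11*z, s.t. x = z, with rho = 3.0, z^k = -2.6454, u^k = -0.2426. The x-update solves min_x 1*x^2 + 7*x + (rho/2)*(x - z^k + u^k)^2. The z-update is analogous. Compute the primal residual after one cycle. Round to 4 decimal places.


ADMM iteration with rho = 3.0, z^k = -2.6454, u^k = -0.2426
Step 1: x-update.
Minimize 1*x^2 + 7*x + (3.0/2)*(x + 2.6454 - 0.2426)^2
FOC: (2*1 + 3.0)*x = -7 + 3.0*(-2.6454 + 0.2426)
x^{k+1} = -2.8417
Step 2: z-update.
Minimize 1*z^2 - 11*z + (3.0/2)*(-2.8417 - z - 0.2426)^2
FOC: (2*1 + 3.0)*z = 11 + 3.0*(-2.8417 - 0.2426)
z^{k+1} = 0.3494
Step 3: u-update.
u^{k+1} = -0.2426 - 2.8417 - 0.3494 = -3.4337
Step 4: Primal residual = |-2.8417 - 0.3494| = 3.1911


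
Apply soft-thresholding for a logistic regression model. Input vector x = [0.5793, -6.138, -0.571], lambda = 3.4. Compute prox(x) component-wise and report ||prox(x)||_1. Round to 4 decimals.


Soft-thresholding with lambda = 3.4:
prox(0.5793) = sign(0.5793)*max(|0.5793| - 3.4, 0) = 0.0
prox(-6.138) = sign(-6.138)*max(|-6.138| - 3.4, 0) = -2.738
prox(-0.571) = sign(-0.571)*max(|-0.571| - 3.4, 0) = 0.0
prox(x) = [0.0, -2.738, 0.0]
||prox(x)||_1 = 0.0 + 2.738 + 0.0 = 2.738


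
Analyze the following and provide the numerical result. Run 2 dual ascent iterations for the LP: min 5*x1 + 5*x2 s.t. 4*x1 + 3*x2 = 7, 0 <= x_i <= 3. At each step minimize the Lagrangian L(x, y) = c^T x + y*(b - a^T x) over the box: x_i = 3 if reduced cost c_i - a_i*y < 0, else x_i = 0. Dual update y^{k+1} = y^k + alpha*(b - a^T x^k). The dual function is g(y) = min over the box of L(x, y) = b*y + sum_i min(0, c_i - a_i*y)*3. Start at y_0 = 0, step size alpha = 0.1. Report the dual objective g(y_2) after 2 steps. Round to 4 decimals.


Dual ascent for LP: min 5*x1 + 5*x2, 4*x1 + 3*x2 = 7, 0 <= x_i <= 3
Step 1: y^k = 0.0, reduced costs: (5.0, 5.0)
  x^k = (0.0, 0.0), subgradient = b - a^T x = 7.0
  y^{k+1} = 0.0 + 0.1*7.0 = 0.7
Step 2: y^k = 0.7, reduced costs: (2.2, 2.9)
  x^k = (0.0, 0.0), subgradient = b - a^T x = 7.0
  y^{k+1} = 0.7 + 0.1*7.0 = 1.4
Dual objective at y_2 = 1.4: reduced costs (-0.6, 0.8), box minimizer x = (3.0, 0.0)
g(y_2) = b*y + (c1 - a1*y)*x1 + (c2 - a2*y)*x2 = 7*1.4 + (-0.6)*3.0 + 0.8*0.0 = 9.8 - 1.8 + 0.0 = 8.0


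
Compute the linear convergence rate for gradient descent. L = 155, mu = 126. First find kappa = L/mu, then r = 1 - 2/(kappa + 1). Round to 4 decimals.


Step 1: Compute the condition number.
kappa = L/mu = 155/126 = 1.2302
Step 2: Compute the convergence rate.
r = 1 - 2/(kappa + 1) = 1 - 2*mu/(L + mu) = (L - mu)/(L + mu) = 29/281 = 0.1032


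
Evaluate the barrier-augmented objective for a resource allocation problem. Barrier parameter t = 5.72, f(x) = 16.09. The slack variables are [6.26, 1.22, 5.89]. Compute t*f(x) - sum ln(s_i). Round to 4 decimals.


Step 1: Compute log-barrier.
ln values: [1.8342, 0.1989, 1.7733]
phi = -(1.8342 + 0.1989 + 1.7733) = -3.8063
Step 2: Compute augmented objective.
t*f(x) = 5.72*16.09 = 92.0348
Total = 92.0348 - 3.8063 = 88.2285


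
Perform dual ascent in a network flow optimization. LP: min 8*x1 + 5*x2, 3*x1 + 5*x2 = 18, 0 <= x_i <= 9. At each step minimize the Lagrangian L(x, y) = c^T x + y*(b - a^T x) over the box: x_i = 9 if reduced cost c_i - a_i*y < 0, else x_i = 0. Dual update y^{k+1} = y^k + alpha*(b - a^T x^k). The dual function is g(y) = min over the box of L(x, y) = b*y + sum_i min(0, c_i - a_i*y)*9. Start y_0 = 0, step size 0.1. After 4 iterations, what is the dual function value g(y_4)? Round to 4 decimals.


Dual ascent for LP: min 8*x1 + 5*x2, 3*x1 + 5*x2 = 18, 0 <= x_i <= 9
Step 1: y^k = 0.0, reduced costs: (8.0, 5.0)
  x^k = (0.0, 0.0), subgradient = b - a^T x = 18.0
  y^{k+1} = 0.0 + 0.1*18.0 = 1.8
Step 2: y^k = 1.8, reduced costs: (2.6, -4.0)
  x^k = (0.0, 9.0), subgradient = b - a^T x = -27.0
  y^{k+1} = 1.8 + 0.1*-27.0 = -0.9
Step 3: y^k = -0.9, reduced costs: (10.7, 9.5)
  x^k = (0.0, 0.0), subgradient = b - a^T x = 18.0
  y^{k+1} = -0.9 + 0.1*18.0 = 0.9
Step 4: y^k = 0.9, reduced costs: (5.3, 0.5)
  x^k = (0.0, 0.0), subgradient = b - a^T x = 18.0
  y^{k+1} = 0.9 + 0.1*18.0 = 2.7
Dual objective at y_4 = 2.7: reduced costs (-0.1, -8.5), box minimizer x = (9.0, 9.0)
g(y_4) = b*y + (c1 - a1*y)*x1 + (c2 - a2*y)*x2 = 18*2.7 + (-0.1)*9.0 + (-8.5)*9.0 = 48.6 - 0.9 - 76.5 = -28.8


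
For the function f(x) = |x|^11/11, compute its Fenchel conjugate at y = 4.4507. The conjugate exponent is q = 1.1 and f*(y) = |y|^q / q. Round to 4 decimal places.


The conjugate exponent q satisfies 1/p + 1/q = 1.
p = 11, so q = 11/(11 - 1) = 1.1
|y|^q = 4.4507^1.1 = 5.1674
f*(4.4507) = 5.1674 / 1.1 = 4.6976


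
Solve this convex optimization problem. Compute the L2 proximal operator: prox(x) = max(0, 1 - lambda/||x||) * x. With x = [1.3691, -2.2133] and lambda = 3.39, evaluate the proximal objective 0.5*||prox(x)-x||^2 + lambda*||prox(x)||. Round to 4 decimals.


Step 1: Compute ||x||.
||x|| = 2.6025
Step 2: Compute scaling factor.
scale = max(0, 1 - 3.39/2.6025) = 0.0
Step 3: prox(x) = [0.0, -0.0]
||prox(x)|| = 0.0
Step 4: Proximal objective.
0.5*||prox-x||^2 = 3.3866
lambda*||prox|| = 0.0
Total = 3.3866


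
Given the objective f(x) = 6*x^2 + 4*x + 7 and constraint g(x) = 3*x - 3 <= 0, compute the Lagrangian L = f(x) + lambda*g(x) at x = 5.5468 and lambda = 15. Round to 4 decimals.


Step 1: Evaluate f(x).
f(5.5468) = 6*5.5468^2 + 4*5.5468 + 7 = 213.7891
Step 2: Evaluate g(x).
g(5.5468) = 3*5.5468 - 3 = 13.6404
Step 3: Compute Lagrangian.
L = 213.7891 + 15*13.6404 = 418.3951


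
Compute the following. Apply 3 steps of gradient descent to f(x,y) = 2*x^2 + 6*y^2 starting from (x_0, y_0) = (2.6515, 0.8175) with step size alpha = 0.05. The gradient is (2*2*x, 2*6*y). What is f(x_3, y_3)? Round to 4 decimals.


Gradient descent on f(x,y) = 2*x^2 + 6*y^2.
Starting point: (2.6515, 0.8175), alpha = 0.05
Step 1: grad_x = 2*2*2.6515 = 10.606, grad_y = 2*6*0.8175 = 9.81
  x_1 = 2.6515 - 0.05*10.606 = 2.1212
  y_1 = 0.8175 - 0.05*9.81 = 0.327
Step 2: grad_x = 2*2*2.1212 = 8.4848, grad_y = 2*6*0.327 = 3.924
  x_2 = 2.1212 - 0.05*8.4848 = 1.697
  y_2 = 0.327 - 0.05*3.924 = 0.1308
Step 3: grad_x = 2*2*1.697 = 6.7878, grad_y = 2*6*0.1308 = 1.5696
  x_3 = 1.697 - 0.05*6.7878 = 1.3576
  y_3 = 0.1308 - 0.05*1.5696 = 0.0523
f(1.3576, 0.0523) = 2*1.3576^2 + 6*0.0523^2 = 3.7024


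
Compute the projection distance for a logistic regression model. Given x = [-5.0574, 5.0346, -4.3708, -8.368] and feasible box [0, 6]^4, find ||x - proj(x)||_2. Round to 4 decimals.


Project each component onto [0, 6].
clip(-5.0574) = 0.0, clip(5.0346) = 5.0346, clip(-4.3708) = 0.0, clip(-8.368) = 0.0
Projection = [0.0, 5.0346, 0.0, 0.0]
Squared diffs: [25.5773, 0.0, 19.1039, 70.0234]
Distance = sqrt(114.7046) = 10.71


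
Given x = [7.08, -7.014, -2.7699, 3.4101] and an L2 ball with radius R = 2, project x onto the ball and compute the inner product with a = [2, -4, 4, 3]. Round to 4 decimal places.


Step 1: Compute ||x|| (intermediates to 6 decimals).
||x|| = sqrt(7.08^2 + (-7.014)^2 + (-2.7699)^2 + 3.4101^2) = 10.891452
Step 2: Project.
Since ||x|| > R, scale = R/||x|| = 2/10.891452 = 0.18363, proj(x) = scale * x
proj(x) = [1.3001, -1.287981, -0.508637, 0.626197]
Step 3: Dot product.
a^T * proj(x) = 2*1.3001 - 4*(-1.287981) + 4*(-0.508637) + 3*0.626197 = 7.5962


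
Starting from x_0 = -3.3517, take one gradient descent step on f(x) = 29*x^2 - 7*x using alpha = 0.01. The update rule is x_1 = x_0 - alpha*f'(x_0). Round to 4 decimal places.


We compute the gradient at x_0 and apply the update.
f'(x) = 58*x - 7
f'(-3.3517) = 58*-3.3517 - 7 = -201.3986
x_1 = -3.3517 - 0.01*-201.3986 = -1.3377


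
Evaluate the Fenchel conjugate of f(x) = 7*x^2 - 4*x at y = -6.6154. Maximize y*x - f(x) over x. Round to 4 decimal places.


f*(y) = sup_x {y*x - a*x^2 - b*x} = sup_x {(y-b)*x - a*x^2}
FOC: (y - b) - 2a*x = 0 => x* = (y - b)/(2a)
x* = (-6.6154 + 4)/(2*7) = -0.1868
f*(-6.6154) = (y-b)^2/(4a) = (-6.6154 + 4)^2/(4*7)
= 6.8403/28 = 0.2443


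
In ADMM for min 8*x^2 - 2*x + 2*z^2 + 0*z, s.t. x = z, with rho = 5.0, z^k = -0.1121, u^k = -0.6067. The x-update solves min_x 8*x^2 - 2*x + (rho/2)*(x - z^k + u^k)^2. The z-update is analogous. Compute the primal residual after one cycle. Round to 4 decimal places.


ADMM iteration with rho = 5.0, z^k = -0.1121, u^k = -0.6067
Step 1: x-update.
Minimize 8*x^2 - 2*x + (5.0/2)*(x + 0.1121 - 0.6067)^2
FOC: (2*8 + 5.0)*x = 2 + 5.0*(-0.1121 + 0.6067)
x^{k+1} = 0.213
Step 2: z-update.
Minimize 2*z^2 + 0*z + (5.0/2)*(0.213 - z - 0.6067)^2
FOC: (2*2 + 5.0)*z = 0 + 5.0*(0.213 - 0.6067)
z^{k+1} = -0.2187
Step 3: u-update.
u^{k+1} = -0.6067 + 0.213 + 0.2187 = -0.175
Step 4: Primal residual = |0.213 + 0.2187| = 0.4317


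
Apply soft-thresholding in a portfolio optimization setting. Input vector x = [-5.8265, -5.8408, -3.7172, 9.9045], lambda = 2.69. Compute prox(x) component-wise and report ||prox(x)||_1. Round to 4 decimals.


Soft-thresholding with lambda = 2.69:
prox(-5.8265) = sign(-5.8265)*max(|-5.8265| - 2.69, 0) = -3.1365
prox(-5.8408) = sign(-5.8408)*max(|-5.8408| - 2.69, 0) = -3.1508
prox(-3.7172) = sign(-3.7172)*max(|-3.7172| - 2.69, 0) = -1.0272
prox(9.9045) = sign(9.9045)*max(|9.9045| - 2.69, 0) = 7.2145
prox(x) = [-3.1365, -3.1508, -1.0272, 7.2145]
||prox(x)||_1 = 3.1365 + 3.1508 + 1.0272 + 7.2145 = 14.529


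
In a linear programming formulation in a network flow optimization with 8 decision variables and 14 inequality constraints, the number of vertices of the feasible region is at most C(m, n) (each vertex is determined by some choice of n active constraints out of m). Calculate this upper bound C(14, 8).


Each vertex corresponds to some choice of n active constraints out of m, so the number of vertices is at most C(m, n) = m! / (n!(m-n)!).
m = 14, n = 8
Numerator: 14 * 13 * 12 * 11 * 10 * 9 * 8 * 7
Denominator: 8! = 40320
C(14, 8) = 3003


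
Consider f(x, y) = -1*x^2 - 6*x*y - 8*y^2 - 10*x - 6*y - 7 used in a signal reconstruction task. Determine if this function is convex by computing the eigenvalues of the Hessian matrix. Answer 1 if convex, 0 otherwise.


The Hessian of f(x,y) = -1*x^2 - 6*x*y - 8*y^2 - 10*x - 6*y - 7 is:
H = [[-2, -6], [-6, -16]]
Trace = -2 - 16 = -18
Determinant = -2*-16 - (-6)^2 = -4
Discriminant = (-18)^2 - 4*-4 = 340.0
Eigenvalues: lambda_1 = -18.2195, lambda_2 = 0.2195
The function is not convex.

0


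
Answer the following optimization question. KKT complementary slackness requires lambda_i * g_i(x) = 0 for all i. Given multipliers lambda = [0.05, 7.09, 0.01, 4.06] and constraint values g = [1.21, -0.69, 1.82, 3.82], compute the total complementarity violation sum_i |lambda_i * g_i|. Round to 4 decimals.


KKT complementary slackness check:
lambda_1 * g_1 = 0.05 * 1.21 = 0.0605
lambda_2 * g_2 = 7.09 * -0.69 = -4.8921
lambda_3 * g_3 = 0.01 * 1.82 = 0.0182
lambda_4 * g_4 = 4.06 * 3.82 = 15.5092
Total violation = 0.0605 + 4.8921 + 0.0182 + 15.5092 = 20.48


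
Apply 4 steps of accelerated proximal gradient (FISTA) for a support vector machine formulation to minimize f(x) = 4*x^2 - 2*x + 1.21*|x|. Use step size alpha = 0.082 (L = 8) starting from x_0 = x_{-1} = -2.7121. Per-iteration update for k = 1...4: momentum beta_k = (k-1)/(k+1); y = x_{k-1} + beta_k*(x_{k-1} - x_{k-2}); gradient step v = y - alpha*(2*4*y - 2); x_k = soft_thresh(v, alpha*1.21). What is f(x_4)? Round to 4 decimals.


FISTA on f(x) = 4*x^2 - 2*x + 1.21*|x|
L = 8, alpha = 0.082
Iteration 1: beta = 0.0, y = -2.7121 + 0.0*(-2.7121 + 2.7121) = -2.7121
  grad(y) = -23.6968, v = y - alpha*grad = -0.769
  prox(v) = soft_thresh(-0.769, 0.0992) = -0.6697
Iteration 2: beta = 0.3333, y = -0.6697 + 0.3333*(-0.6697 + 2.7121) = 0.011
  grad(y) = -1.9117, v = y - alpha*grad = 0.1678
  prox(v) = soft_thresh(0.1678, 0.0992) = 0.0686
Iteration 3: beta = 0.5, y = 0.0686 + 0.5*(0.0686 + 0.6697) = 0.4377
  grad(y) = 1.5019, v = y - alpha*grad = 0.3146
  prox(v) = soft_thresh(0.3146, 0.0992) = 0.2154
Iteration 4: beta = 0.6, y = 0.2154 + 0.6*(0.2154 - 0.0686) = 0.3034
  grad(y) = 0.4275, v = y - alpha*grad = 0.2684
  prox(v) = soft_thresh(0.2684, 0.0992) = 0.1692
f(x_4) = 4*0.1692^2 - 2*0.1692 + 1.21*|0.1692| = -0.0192


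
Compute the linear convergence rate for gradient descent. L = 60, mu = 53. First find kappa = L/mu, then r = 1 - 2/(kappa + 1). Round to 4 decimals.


Step 1: Compute the condition number.
kappa = L/mu = 60/53 = 1.1321
Step 2: Compute the convergence rate.
r = 1 - 2/(kappa + 1) = 1 - 2*mu/(L + mu) = (L - mu)/(L + mu) = 7/113 = 0.0619


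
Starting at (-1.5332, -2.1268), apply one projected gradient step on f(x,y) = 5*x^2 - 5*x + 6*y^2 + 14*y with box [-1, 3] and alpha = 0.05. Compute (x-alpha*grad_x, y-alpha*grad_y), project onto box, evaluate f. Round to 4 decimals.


Step 1: Compute gradient at (-1.5332, -2.1268).
grad_x = 2*5*-1.5332 - 5 = -20.332
grad_y = 2*6*-2.1268 + 14 = -11.5216
Step 2: Gradient step.
x_raw = -1.5332 - 0.05*-20.332 = -0.5166
y_raw = -2.1268 - 0.05*-11.5216 = -1.5507
Step 3: Project onto [-1, 3].
x_proj = clip(-0.5166) = -0.5166
y_proj = clip(-1.5507) = -1.0
Step 4: Evaluate f.
f(-0.5166, -1.0) = -4.0826


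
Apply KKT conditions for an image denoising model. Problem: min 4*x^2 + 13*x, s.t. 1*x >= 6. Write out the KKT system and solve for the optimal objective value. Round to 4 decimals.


Step 1: Try lambda = 0 (constraint inactive).
x_unc = -13/(2*4) = -1.625
Check: 1*-1.625 = -1.625 < 6 -- violated!
Step 2: Constraint must be active: 1*x = 6
x* = 6/1 = 6.0
lambda = (2*4*6.0 + 13)/1 = 61.0
Step 3: Compute optimal value.
f(x*) = 4*6.0^2 + 13*6.0 = 222.0


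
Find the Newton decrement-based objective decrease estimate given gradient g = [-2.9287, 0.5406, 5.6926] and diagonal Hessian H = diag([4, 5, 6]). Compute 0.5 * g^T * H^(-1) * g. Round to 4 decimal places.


Step 1: H is diagonal, so H^(-1) * g = [-0.7322, 0.1081, 0.9488].
Step 2: g^T H^(-1) g = sum_i g_i^2 / H_ii
  = (-2.9287)^2/4 + (0.5406)^2/5 + (5.6926)^2/6
  = 2.1443 + 0.0584 + 5.4009 = 7.6037
Step 3: Objective decrease = 0.5 * g^T H^(-1) g = 3.8019


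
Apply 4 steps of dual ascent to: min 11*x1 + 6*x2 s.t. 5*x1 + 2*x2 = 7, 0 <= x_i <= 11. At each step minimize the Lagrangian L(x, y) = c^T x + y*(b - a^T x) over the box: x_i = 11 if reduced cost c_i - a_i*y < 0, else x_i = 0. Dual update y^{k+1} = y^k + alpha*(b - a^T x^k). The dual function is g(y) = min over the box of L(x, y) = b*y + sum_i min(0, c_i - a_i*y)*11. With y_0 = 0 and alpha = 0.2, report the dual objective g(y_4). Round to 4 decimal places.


Dual ascent for LP: min 11*x1 + 6*x2, 5*x1 + 2*x2 = 7, 0 <= x_i <= 11
Step 1: y^k = 0.0, reduced costs: (11.0, 6.0)
  x^k = (0.0, 0.0), subgradient = b - a^T x = 7.0
  y^{k+1} = 0.0 + 0.2*7.0 = 1.4
Step 2: y^k = 1.4, reduced costs: (4.0, 3.2)
  x^k = (0.0, 0.0), subgradient = b - a^T x = 7.0
  y^{k+1} = 1.4 + 0.2*7.0 = 2.8
Step 3: y^k = 2.8, reduced costs: (-3.0, 0.4)
  x^k = (11.0, 0.0), subgradient = b - a^T x = -48.0
  y^{k+1} = 2.8 + 0.2*-48.0 = -6.8
Step 4: y^k = -6.8, reduced costs: (45.0, 19.6)
  x^k = (0.0, 0.0), subgradient = b - a^T x = 7.0
  y^{k+1} = -6.8 + 0.2*7.0 = -5.4
Dual objective at y_4 = -5.4: reduced costs (38.0, 16.8), box minimizer x = (0.0, 0.0)
g(y_4) = b*y + (c1 - a1*y)*x1 + (c2 - a2*y)*x2 = 7*(-5.4) + 38.0*0.0 + 16.8*0.0 = -37.8 + 0.0 + 0.0 = -37.8


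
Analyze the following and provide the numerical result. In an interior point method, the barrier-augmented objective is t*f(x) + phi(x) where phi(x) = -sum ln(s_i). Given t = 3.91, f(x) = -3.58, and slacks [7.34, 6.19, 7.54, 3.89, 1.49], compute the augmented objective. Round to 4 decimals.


Step 1: Compute log-barrier.
ln values: [1.9933, 1.8229, 2.0202, 1.3584, 0.3988]
phi = -(1.9933 + 1.8229 + 2.0202 + 1.3584 + 0.3988) = -7.5937
Step 2: Compute augmented objective.
t*f(x) = 3.91*-3.58 = -13.9978
Total = -13.9978 - 7.5937 = -21.5915


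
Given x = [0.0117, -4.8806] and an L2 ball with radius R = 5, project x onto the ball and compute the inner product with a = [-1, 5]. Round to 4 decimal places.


Step 1: Compute ||x|| (intermediates to 6 decimals).
||x|| = sqrt(0.0117^2 + (-4.8806)^2) = 4.880614
Step 2: Project.
Since ||x|| <= R, proj = x (no scaling needed).
proj(x) = [0.0117, -4.8806]
Step 3: Dot product.
a^T * proj(x) = -1*0.0117 + 5*(-4.8806) = -24.4147


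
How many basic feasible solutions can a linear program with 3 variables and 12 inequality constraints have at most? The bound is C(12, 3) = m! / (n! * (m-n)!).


Each vertex corresponds to some choice of n active constraints out of m, so the number of vertices is at most C(m, n) = m! / (n!(m-n)!).
m = 12, n = 3
Numerator: 12 * 11 * 10
Denominator: 3! = 6
C(12, 3) = 220


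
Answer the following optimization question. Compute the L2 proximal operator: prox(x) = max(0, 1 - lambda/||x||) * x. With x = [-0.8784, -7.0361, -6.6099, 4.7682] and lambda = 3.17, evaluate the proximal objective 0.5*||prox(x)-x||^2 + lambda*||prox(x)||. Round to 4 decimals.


Step 1: Compute ||x||.
||x|| = 10.803
Step 2: Compute scaling factor.
scale = max(0, 1 - 3.17/10.803) = 0.7066
Step 3: prox(x) = [-0.6206, -4.9714, -4.6703, 3.369]
||prox(x)|| = 7.633
Step 4: Proximal objective.
0.5*||prox-x||^2 = 5.0245
lambda*||prox|| = 24.1966
Total = 29.2211


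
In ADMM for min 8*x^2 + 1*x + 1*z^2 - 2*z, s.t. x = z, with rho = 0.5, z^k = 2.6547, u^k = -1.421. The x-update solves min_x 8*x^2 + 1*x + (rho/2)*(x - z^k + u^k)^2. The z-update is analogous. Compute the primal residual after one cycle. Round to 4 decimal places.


ADMM iteration with rho = 0.5, z^k = 2.6547, u^k = -1.421
Step 1: x-update.
Minimize 8*x^2 + 1*x + (0.5/2)*(x - 2.6547 - 1.421)^2
FOC: (2*8 + 0.5)*x = -1 + 0.5*(2.6547 + 1.421)
x^{k+1} = 0.0629
Step 2: z-update.
Minimize 1*z^2 - 2*z + (0.5/2)*(0.0629 - z - 1.421)^2
FOC: (2*1 + 0.5)*z = 2 + 0.5*(0.0629 - 1.421)
z^{k+1} = 0.5284
Step 3: u-update.
u^{k+1} = -1.421 + 0.0629 - 0.5284 = -1.8865
Step 4: Primal residual = |0.0629 - 0.5284| = 0.4655


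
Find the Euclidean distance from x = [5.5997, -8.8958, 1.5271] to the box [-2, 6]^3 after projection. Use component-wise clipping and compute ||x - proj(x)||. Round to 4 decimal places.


Project each component onto [-2, 6].
clip(5.5997) = 5.5997, clip(-8.8958) = -2.0, clip(1.5271) = 1.5271
Projection = [5.5997, -2.0, 1.5271]
Squared diffs: [0.0, 47.5521, 0.0]
Distance = sqrt(47.5521) = 6.8958


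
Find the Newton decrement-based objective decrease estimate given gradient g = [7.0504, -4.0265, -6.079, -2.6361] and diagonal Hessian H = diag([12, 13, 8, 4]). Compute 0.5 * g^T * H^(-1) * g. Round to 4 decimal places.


Step 1: H is diagonal, so H^(-1) * g = [0.5875, -0.3097, -0.7599, -0.659].
Step 2: g^T H^(-1) g = sum_i g_i^2 / H_ii
  = (7.0504)^2/12 + (-4.0265)^2/13 + (-6.079)^2/8 + (-2.6361)^2/4
  = 4.1423 + 1.2471 + 4.6193 + 1.7373 = 11.746
Step 3: Objective decrease = 0.5 * g^T H^(-1) g = 5.873


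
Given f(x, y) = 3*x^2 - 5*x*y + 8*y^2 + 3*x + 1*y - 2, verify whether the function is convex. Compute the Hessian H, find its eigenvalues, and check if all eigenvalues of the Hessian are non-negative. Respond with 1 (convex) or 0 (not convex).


The Hessian of f(x,y) = 3*x^2 - 5*x*y + 8*y^2 + 3*x + 1*y - 2 is:
H = [[6, -5], [-5, 16]]
Trace = 6 + 16 = 22
Determinant = 6*16 - (-5)^2 = 71
Discriminant = (22)^2 - 4*71 = 200.0
Eigenvalues: lambda_1 = 3.9289, lambda_2 = 18.0711
The function is convex.

1


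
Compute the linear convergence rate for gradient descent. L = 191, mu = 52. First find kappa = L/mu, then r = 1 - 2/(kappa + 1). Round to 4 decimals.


Step 1: Compute the condition number.
kappa = L/mu = 191/52 = 3.6731
Step 2: Compute the convergence rate.
r = 1 - 2/(kappa + 1) = 1 - 2*mu/(L + mu) = (L - mu)/(L + mu) = 139/243 = 0.572


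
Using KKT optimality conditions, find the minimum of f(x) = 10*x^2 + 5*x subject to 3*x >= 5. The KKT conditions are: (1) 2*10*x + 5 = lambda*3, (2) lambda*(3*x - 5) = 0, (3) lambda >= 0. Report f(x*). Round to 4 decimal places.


Step 1: Try lambda = 0 (constraint inactive).
x_unc = -5/(2*10) = -0.25
Check: 3*-0.25 = -0.75 < 5 -- violated!
Step 2: Constraint must be active: 3*x = 5
x* = 5/3 = 1.6667 (rounded; the exact value 5/3 is used below)
lambda = (2*10*(5/3) + 5)/3 = 12.7778
Step 3: Compute optimal value.
f(x*) = 10*(5/3)^2 + 5*(5/3) = 36.1111


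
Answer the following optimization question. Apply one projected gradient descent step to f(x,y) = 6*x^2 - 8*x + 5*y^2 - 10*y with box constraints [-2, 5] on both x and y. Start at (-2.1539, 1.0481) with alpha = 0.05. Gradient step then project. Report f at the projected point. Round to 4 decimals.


Step 1: Compute gradient at (-2.1539, 1.0481).
grad_x = 2*6*-2.1539 - 8 = -33.8468
grad_y = 2*5*1.0481 - 10 = 0.481
Step 2: Gradient step.
x_raw = -2.1539 - 0.05*-33.8468 = -0.4616
y_raw = 1.0481 - 0.05*0.481 = 1.0241
Step 3: Project onto [-2, 5].
x_proj = clip(-0.4616) = -0.4616
y_proj = clip(1.0241) = 1.0241
Step 4: Evaluate f.
f(-0.4616, 1.0241) = -0.0264


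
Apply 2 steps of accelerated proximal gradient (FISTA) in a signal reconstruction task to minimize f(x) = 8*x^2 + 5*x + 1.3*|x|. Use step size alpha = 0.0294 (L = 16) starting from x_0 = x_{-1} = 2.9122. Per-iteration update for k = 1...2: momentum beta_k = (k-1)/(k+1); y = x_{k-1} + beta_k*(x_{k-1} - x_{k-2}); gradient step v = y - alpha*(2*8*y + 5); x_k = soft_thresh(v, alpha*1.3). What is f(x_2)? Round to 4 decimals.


FISTA on f(x) = 8*x^2 + 5*x + 1.3*|x|
L = 16, alpha = 0.0294
Iteration 1: beta = 0.0, y = 2.9122 + 0.0*(2.9122 - 2.9122) = 2.9122
  grad(y) = 51.5952, v = y - alpha*grad = 1.3953
  prox(v) = soft_thresh(1.3953, 0.0382) = 1.3571
Iteration 2: beta = 0.3333, y = 1.3571 + 0.3333*(1.3571 - 2.9122) = 0.8387
  grad(y) = 18.4193, v = y - alpha*grad = 0.2972
  prox(v) = soft_thresh(0.2972, 0.0382) = 0.259
f(x_2) = 8*0.259^2 + 5*0.259 + 1.3*|0.259| = 2.1679


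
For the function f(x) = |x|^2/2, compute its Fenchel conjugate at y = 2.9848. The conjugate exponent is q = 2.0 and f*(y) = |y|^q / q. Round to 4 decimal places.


The conjugate exponent q satisfies 1/p + 1/q = 1.
p = 2, so q = 2/(2 - 1) = 2.0
|y|^q = 2.9848^2.0 = 8.909
f*(2.9848) = 8.909 / 2.0 = 4.4545


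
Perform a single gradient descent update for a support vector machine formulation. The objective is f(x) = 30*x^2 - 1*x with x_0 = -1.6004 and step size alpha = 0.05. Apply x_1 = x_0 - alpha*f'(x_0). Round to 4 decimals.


We compute the gradient at x_0 and apply the update.
f'(x) = 60*x - 1
f'(-1.6004) = 60*-1.6004 - 1 = -97.024
x_1 = -1.6004 - 0.05*-97.024 = 3.2508


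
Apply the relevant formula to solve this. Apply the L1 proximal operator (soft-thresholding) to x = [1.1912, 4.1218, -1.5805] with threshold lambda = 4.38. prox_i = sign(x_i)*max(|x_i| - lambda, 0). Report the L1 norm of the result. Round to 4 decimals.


Soft-thresholding with lambda = 4.38:
prox(1.1912) = sign(1.1912)*max(|1.1912| - 4.38, 0) = 0.0
prox(4.1218) = sign(4.1218)*max(|4.1218| - 4.38, 0) = 0.0
prox(-1.5805) = sign(-1.5805)*max(|-1.5805| - 4.38, 0) = 0.0
prox(x) = [0.0, 0.0, 0.0]
||prox(x)||_1 = 0.0 + 0.0 + 0.0 = 0.0


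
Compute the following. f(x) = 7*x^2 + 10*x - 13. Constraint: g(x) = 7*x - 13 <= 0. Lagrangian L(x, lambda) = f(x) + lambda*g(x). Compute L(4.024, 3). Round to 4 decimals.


Step 1: Evaluate f(x).
f(4.024) = 7*4.024^2 + 10*4.024 - 13 = 140.588
Step 2: Evaluate g(x).
g(4.024) = 7*4.024 - 13 = 15.168
Step 3: Compute Lagrangian.
L = 140.588 + 3*15.168 = 186.092


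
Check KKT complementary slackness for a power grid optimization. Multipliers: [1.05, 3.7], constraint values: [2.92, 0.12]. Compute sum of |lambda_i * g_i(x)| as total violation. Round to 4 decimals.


KKT complementary slackness check:
lambda_1 * g_1 = 1.05 * 2.92 = 3.066
lambda_2 * g_2 = 3.7 * 0.12 = 0.444
Total violation = 3.066 + 0.444 = 3.51


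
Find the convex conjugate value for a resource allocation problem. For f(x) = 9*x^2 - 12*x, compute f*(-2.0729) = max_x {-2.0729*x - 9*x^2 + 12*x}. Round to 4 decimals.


f*(y) = sup_x {y*x - a*x^2 - b*x} = sup_x {(y-b)*x - a*x^2}
FOC: (y - b) - 2a*x = 0 => x* = (y - b)/(2a)
x* = (-2.0729 + 12)/(2*9) = 0.5515
f*(-2.0729) = (y-b)^2/(4a) = (-2.0729 + 12)^2/(4*9)
= 98.5473/36 = 2.7374


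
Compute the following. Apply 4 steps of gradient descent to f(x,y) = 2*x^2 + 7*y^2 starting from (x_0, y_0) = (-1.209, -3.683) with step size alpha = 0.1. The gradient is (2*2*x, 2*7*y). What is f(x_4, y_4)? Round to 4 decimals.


Gradient descent on f(x,y) = 2*x^2 + 7*y^2.
Starting point: (-1.209, -3.683), alpha = 0.1
Step 1: grad_x = 2*2*-1.209 = -4.836, grad_y = 2*7*-3.683 = -51.562
  x_1 = -1.209 - 0.1*-4.836 = -0.7254
  y_1 = -3.683 - 0.1*-51.562 = 1.4732
Step 2: grad_x = 2*2*-0.7254 = -2.9016, grad_y = 2*7*1.4732 = 20.6248
  x_2 = -0.7254 - 0.1*-2.9016 = -0.4352
  y_2 = 1.4732 - 0.1*20.6248 = -0.5893
Step 3: grad_x = 2*2*-0.4352 = -1.741, grad_y = 2*7*-0.5893 = -8.2499
  x_3 = -0.4352 - 0.1*-1.741 = -0.2611
  y_3 = -0.5893 - 0.1*-8.2499 = 0.2357
Step 4: grad_x = 2*2*-0.2611 = -1.0446, grad_y = 2*7*0.2357 = 3.3
  x_4 = -0.2611 - 0.1*-1.0446 = -0.1567
  y_4 = 0.2357 - 0.1*3.3 = -0.0943
f(-0.1567, -0.0943) = 2*(-0.1567)^2 + 7*(-0.0943)^2 = 0.1113


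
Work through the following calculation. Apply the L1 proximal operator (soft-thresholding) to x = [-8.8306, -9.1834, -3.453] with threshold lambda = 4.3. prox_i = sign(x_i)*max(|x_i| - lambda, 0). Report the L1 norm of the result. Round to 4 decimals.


Soft-thresholding with lambda = 4.3:
prox(-8.8306) = sign(-8.8306)*max(|-8.8306| - 4.3, 0) = -4.5306
prox(-9.1834) = sign(-9.1834)*max(|-9.1834| - 4.3, 0) = -4.8834
prox(-3.453) = sign(-3.453)*max(|-3.453| - 4.3, 0) = 0.0
prox(x) = [-4.5306, -4.8834, 0.0]
||prox(x)||_1 = 4.5306 + 4.8834 + 0.0 = 9.414


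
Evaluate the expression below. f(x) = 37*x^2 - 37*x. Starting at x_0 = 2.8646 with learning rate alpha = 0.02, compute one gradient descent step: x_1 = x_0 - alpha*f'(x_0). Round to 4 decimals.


We compute the gradient at x_0 and apply the update.
f'(x) = 74*x - 37
f'(2.8646) = 74*2.8646 - 37 = 174.9804
x_1 = 2.8646 - 0.02*174.9804 = -0.635


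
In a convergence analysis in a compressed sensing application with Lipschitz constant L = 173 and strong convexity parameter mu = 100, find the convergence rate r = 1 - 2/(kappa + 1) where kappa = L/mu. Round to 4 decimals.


Step 1: Compute the condition number.
kappa = L/mu = 173/100 = 1.73
Step 2: Compute the convergence rate.
r = 1 - 2/(kappa + 1) = 1 - 2*mu/(L + mu) = (L - mu)/(L + mu) = 73/273 = 0.2674


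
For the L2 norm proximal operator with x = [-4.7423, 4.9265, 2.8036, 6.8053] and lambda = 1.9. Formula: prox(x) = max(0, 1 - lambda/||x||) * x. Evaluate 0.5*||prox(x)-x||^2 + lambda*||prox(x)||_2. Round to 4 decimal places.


Step 1: Compute ||x||.
||x|| = 10.0465
Step 2: Compute scaling factor.
scale = max(0, 1 - 1.9/10.0465) = 0.8109
Step 3: prox(x) = [-3.8454, 3.9948, 2.2734, 5.5183]
||prox(x)|| = 8.1465
Step 4: Proximal objective.
0.5*||prox-x||^2 = 1.805
lambda*||prox|| = 15.4784
Total = 17.2833


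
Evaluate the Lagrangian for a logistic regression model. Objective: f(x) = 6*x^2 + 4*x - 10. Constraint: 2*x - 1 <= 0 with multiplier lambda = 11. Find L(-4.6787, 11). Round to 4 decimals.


Step 1: Evaluate f(x).
f(-4.6787) = 6*(-4.6787)^2 + 4*(-4.6787) - 10 = 102.6266
Step 2: Evaluate g(x).
g(-4.6787) = 2*-4.6787 - 1 = -10.3574
Step 3: Compute Lagrangian.
L = 102.6266 + 11*-10.3574 = -11.3048


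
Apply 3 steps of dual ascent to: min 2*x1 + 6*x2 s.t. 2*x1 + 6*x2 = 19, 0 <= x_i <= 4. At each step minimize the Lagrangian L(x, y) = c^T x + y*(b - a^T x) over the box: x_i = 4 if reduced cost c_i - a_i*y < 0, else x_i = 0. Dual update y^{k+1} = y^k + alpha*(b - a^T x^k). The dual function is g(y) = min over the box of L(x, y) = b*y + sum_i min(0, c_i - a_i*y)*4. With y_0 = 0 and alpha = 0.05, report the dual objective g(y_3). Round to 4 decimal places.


Dual ascent for LP: min 2*x1 + 6*x2, 2*x1 + 6*x2 = 19, 0 <= x_i <= 4
Step 1: y^k = 0.0, reduced costs: (2.0, 6.0)
  x^k = (0.0, 0.0), subgradient = b - a^T x = 19.0
  y^{k+1} = 0.0 + 0.05*19.0 = 0.95
Step 2: y^k = 0.95, reduced costs: (0.1, 0.3)
  x^k = (0.0, 0.0), subgradient = b - a^T x = 19.0
  y^{k+1} = 0.95 + 0.05*19.0 = 1.9
Step 3: y^k = 1.9, reduced costs: (-1.8, -5.4)
  x^k = (4.0, 4.0), subgradient = b - a^T x = -13.0
  y^{k+1} = 1.9 + 0.05*-13.0 = 1.25
Dual objective at y_3 = 1.25: reduced costs (-0.5, -1.5), box minimizer x = (4.0, 4.0)
g(y_3) = b*y + (c1 - a1*y)*x1 + (c2 - a2*y)*x2 = 19*1.25 + (-0.5)*4.0 + (-1.5)*4.0 = 23.75 - 2.0 - 6.0 = 15.75


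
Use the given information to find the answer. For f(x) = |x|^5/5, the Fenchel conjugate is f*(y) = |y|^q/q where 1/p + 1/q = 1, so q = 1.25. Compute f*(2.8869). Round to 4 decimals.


The conjugate exponent q satisfies 1/p + 1/q = 1.
p = 5, so q = 5/(5 - 1) = 1.25
|y|^q = 2.8869^1.25 = 3.763
f*(2.8869) = 3.763 / 1.25 = 3.0104


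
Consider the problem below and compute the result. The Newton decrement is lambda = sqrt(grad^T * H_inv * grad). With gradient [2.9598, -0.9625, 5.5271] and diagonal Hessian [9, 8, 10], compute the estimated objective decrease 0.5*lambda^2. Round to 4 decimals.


Step 1: H is diagonal, so H^(-1) * g = [0.3289, -0.1203, 0.5527].
Step 2: g^T H^(-1) g = sum_i g_i^2 / H_ii
  = (2.9598)^2/9 + (-0.9625)^2/8 + (5.5271)^2/10
  = 0.9734 + 0.1158 + 3.0549 = 4.1441
Step 3: Objective decrease = 0.5 * g^T H^(-1) g = 2.072


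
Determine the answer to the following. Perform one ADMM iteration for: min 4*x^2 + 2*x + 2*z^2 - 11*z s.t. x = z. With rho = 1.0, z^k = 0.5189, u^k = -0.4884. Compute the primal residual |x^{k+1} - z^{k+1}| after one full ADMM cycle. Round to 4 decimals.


ADMM iteration with rho = 1.0, z^k = 0.5189, u^k = -0.4884
Step 1: x-update.
Minimize 4*x^2 + 2*x + (1.0/2)*(x - 0.5189 - 0.4884)^2
FOC: (2*4 + 1.0)*x = -2 + 1.0*(0.5189 + 0.4884)
x^{k+1} = -0.1103
Step 2: z-update.
Minimize 2*z^2 - 11*z + (1.0/2)*(-0.1103 - z - 0.4884)^2
FOC: (2*2 + 1.0)*z = 11 + 1.0*(-0.1103 - 0.4884)
z^{k+1} = 2.0803
Step 3: u-update.
u^{k+1} = -0.4884 - 0.1103 - 2.0803 = -2.679
Step 4: Primal residual = |-0.1103 - 2.0803| = 2.1906


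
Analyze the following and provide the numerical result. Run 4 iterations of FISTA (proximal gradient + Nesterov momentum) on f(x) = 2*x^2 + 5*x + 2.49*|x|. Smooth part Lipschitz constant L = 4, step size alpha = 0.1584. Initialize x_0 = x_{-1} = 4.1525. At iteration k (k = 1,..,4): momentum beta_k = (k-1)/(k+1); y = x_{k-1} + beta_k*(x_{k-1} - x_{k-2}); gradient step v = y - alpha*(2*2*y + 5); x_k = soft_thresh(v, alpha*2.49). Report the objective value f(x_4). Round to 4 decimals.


FISTA on f(x) = 2*x^2 + 5*x + 2.49*|x|
L = 4, alpha = 0.1584
Iteration 1: beta = 0.0, y = 4.1525 + 0.0*(4.1525 - 4.1525) = 4.1525
  grad(y) = 21.61, v = y - alpha*grad = 0.7295
  prox(v) = soft_thresh(0.7295, 0.3944) = 0.3351
Iteration 2: beta = 0.3333, y = 0.3351 + 0.3333*(0.3351 - 4.1525) = -0.9374
  grad(y) = 1.2503, v = y - alpha*grad = -1.1355
  prox(v) = soft_thresh(-1.1355, 0.3944) = -0.7411
Iteration 3: beta = 0.5, y = -0.7411 + 0.5*(-0.7411 - 0.3351) = -1.2791
  grad(y) = -0.1164, v = y - alpha*grad = -1.2607
  prox(v) = soft_thresh(-1.2607, 0.3944) = -0.8663
Iteration 4: beta = 0.6, y = -0.8663 + 0.6*(-0.8663 + 0.7411) = -0.9414
  grad(y) = 1.2345, v = y - alpha*grad = -1.1369
  prox(v) = soft_thresh(-1.1369, 0.3944) = -0.7425
f(x_4) = 2*(-0.7425)^2 + 5*(-0.7425) + 2.49*|-0.7425| = -0.7611


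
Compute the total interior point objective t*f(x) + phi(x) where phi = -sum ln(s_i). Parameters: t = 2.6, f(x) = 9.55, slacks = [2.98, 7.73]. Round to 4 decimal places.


Step 1: Compute log-barrier.
ln values: [1.0919, 2.0451]
phi = -(1.0919 + 2.0451) = -3.137
Step 2: Compute augmented objective.
t*f(x) = 2.6*9.55 = 24.83
Total = 24.83 - 3.137 = 21.693


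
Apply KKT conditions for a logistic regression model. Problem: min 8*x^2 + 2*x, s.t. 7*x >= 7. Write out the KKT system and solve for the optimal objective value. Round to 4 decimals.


Step 1: Try lambda = 0 (constraint inactive).
x_unc = -2/(2*8) = -0.125
Check: 7*-0.125 = -0.875 < 7 -- violated!
Step 2: Constraint must be active: 7*x = 7
x* = 7/7 = 1.0
lambda = (2*8*1.0 + 2)/7 = 2.5714
Step 3: Compute optimal value.
f(x*) = 8*1.0^2 + 2*1.0 = 10.0


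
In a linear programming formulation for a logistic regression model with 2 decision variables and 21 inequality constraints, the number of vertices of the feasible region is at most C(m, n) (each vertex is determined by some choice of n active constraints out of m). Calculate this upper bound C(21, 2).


Each vertex corresponds to some choice of n active constraints out of m, so the number of vertices is at most C(m, n) = m! / (n!(m-n)!).
m = 21, n = 2
Numerator: 21 * 20
Denominator: 2! = 2
C(21, 2) = 210


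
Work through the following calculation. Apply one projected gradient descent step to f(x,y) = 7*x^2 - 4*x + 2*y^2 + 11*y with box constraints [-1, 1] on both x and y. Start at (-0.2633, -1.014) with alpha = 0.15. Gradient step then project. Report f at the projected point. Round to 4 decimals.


Step 1: Compute gradient at (-0.2633, -1.014).
grad_x = 2*7*-0.2633 - 4 = -7.6862
grad_y = 2*2*-1.014 + 11 = 6.944
Step 2: Gradient step.
x_raw = -0.2633 - 0.15*-7.6862 = 0.8896
y_raw = -1.014 - 0.15*6.944 = -2.0556
Step 3: Project onto [-1, 1].
x_proj = clip(0.8896) = 0.8896
y_proj = clip(-2.0556) = -1.0
Step 4: Evaluate f.
f(0.8896, -1.0) = -7.0184


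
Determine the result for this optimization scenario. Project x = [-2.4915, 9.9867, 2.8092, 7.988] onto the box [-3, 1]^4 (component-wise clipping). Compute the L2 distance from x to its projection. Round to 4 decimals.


Project each component onto [-3, 1].
clip(-2.4915) = -2.4915, clip(9.9867) = 1.0, clip(2.8092) = 1.0, clip(7.988) = 1.0
Projection = [-2.4915, 1.0, 1.0, 1.0]
Squared diffs: [0.0, 80.7608, 3.2732, 48.8321]
Distance = sqrt(132.8661) = 11.5268


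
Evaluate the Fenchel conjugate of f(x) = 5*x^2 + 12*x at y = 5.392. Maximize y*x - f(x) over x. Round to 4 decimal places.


f*(y) = sup_x {y*x - a*x^2 - b*x} = sup_x {(y-b)*x - a*x^2}
FOC: (y - b) - 2a*x = 0 => x* = (y - b)/(2a)
x* = (5.392 - 12)/(2*5) = -0.6608
f*(5.392) = (y-b)^2/(4a) = (5.392 - 12)^2/(4*5)
= 43.6657/20 = 2.1833


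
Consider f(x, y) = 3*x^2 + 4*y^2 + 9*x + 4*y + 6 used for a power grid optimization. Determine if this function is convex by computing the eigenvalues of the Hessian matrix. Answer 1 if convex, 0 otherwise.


The Hessian of f(x,y) = 3*x^2 + 4*y^2 + 9*x + 4*y + 6 is:
H = [[6, 0], [0, 8]]
Trace = 6 + 8 = 14
Determinant = 6*8 - (0)^2 = 48
Discriminant = (14)^2 - 4*48 = 4.0
Eigenvalues: lambda_1 = 6.0, lambda_2 = 8.0
The function is convex.

1


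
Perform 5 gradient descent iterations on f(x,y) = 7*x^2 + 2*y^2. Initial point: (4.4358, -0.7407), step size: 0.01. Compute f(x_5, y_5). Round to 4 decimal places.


Gradient descent on f(x,y) = 7*x^2 + 2*y^2.
Starting point: (4.4358, -0.7407), alpha = 0.01
Step 1: grad_x = 2*7*4.4358 = 62.1012, grad_y = 2*2*-0.7407 = -2.9628
  x_1 = 4.4358 - 0.01*62.1012 = 3.8148
  y_1 = -0.7407 - 0.01*-2.9628 = -0.7111
Step 2: grad_x = 2*7*3.8148 = 53.407, grad_y = 2*2*-0.7111 = -2.8443
  x_2 = 3.8148 - 0.01*53.407 = 3.2807
  y_2 = -0.7111 - 0.01*-2.8443 = -0.6826
Step 3: grad_x = 2*7*3.2807 = 45.93, grad_y = 2*2*-0.6826 = -2.7305
  x_3 = 3.2807 - 0.01*45.93 = 2.8214
  y_3 = -0.6826 - 0.01*-2.7305 = -0.6553
Step 4: grad_x = 2*7*2.8214 = 39.4998, grad_y = 2*2*-0.6553 = -2.6213
  x_4 = 2.8214 - 0.01*39.4998 = 2.4264
  y_4 = -0.6553 - 0.01*-2.6213 = -0.6291
Step 5: grad_x = 2*7*2.4264 = 33.9699, grad_y = 2*2*-0.6291 = -2.5164
  x_5 = 2.4264 - 0.01*33.9699 = 2.0867
  y_5 = -0.6291 - 0.01*-2.5164 = -0.6039
f(2.0867, -0.6039) = 7*2.0867^2 + 2*(-0.6039)^2 = 31.2103


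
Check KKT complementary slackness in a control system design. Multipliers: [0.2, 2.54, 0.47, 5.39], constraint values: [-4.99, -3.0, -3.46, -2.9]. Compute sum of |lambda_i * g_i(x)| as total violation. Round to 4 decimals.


KKT complementary slackness check:
lambda_1 * g_1 = 0.2 * -4.99 = -0.998
lambda_2 * g_2 = 2.54 * -3.0 = -7.62
lambda_3 * g_3 = 0.47 * -3.46 = -1.6262
lambda_4 * g_4 = 5.39 * -2.9 = -15.631
Total violation = 0.998 + 7.62 + 1.6262 + 15.631 = 25.8752


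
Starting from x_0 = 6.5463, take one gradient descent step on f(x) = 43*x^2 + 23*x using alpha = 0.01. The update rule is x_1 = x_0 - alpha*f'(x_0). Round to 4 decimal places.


We compute the gradient at x_0 and apply the update.
f'(x) = 86*x + 23
f'(6.5463) = 86*6.5463 + 23 = 585.9818
x_1 = 6.5463 - 0.01*585.9818 = 0.6865


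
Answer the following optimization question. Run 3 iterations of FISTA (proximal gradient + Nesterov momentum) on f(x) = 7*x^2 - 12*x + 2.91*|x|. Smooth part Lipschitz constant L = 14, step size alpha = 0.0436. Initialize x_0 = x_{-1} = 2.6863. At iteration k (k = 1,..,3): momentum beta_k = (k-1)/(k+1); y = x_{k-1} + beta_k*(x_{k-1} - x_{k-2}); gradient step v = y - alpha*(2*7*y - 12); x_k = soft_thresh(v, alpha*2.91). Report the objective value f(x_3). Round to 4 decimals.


FISTA on f(x) = 7*x^2 - 12*x + 2.91*|x|
L = 14, alpha = 0.0436
Iteration 1: beta = 0.0, y = 2.6863 + 0.0*(2.6863 - 2.6863) = 2.6863
  grad(y) = 25.6082, v = y - alpha*grad = 1.5698
  prox(v) = soft_thresh(1.5698, 0.1269) = 1.4429
Iteration 2: beta = 0.3333, y = 1.4429 + 0.3333*(1.4429 - 2.6863) = 1.0284
  grad(y) = 2.3982, v = y - alpha*grad = 0.9239
  prox(v) = soft_thresh(0.9239, 0.1269) = 0.797
Iteration 3: beta = 0.5, y = 0.797 + 0.5*(0.797 - 1.4429) = 0.4741
  grad(y) = -5.3632, v = y - alpha*grad = 0.7079
  prox(v) = soft_thresh(0.7079, 0.1269) = 0.581
f(x_3) = 7*0.581^2 - 12*0.581 + 2.91*|0.581| = -2.9184
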